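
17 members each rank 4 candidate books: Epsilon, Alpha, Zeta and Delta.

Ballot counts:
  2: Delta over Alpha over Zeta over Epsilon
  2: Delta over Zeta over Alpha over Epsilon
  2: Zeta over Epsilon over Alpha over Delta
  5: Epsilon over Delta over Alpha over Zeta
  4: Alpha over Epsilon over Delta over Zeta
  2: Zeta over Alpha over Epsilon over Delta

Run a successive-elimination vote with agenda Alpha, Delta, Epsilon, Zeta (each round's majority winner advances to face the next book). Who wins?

Round 1: Alpha vs Delta — 8–9, Delta advances.
Round 2: Delta vs Epsilon — 4–13, Epsilon advances.
Round 3: Epsilon vs Zeta — 9–8, Epsilon advances.
The agenda winner is Epsilon.

Epsilon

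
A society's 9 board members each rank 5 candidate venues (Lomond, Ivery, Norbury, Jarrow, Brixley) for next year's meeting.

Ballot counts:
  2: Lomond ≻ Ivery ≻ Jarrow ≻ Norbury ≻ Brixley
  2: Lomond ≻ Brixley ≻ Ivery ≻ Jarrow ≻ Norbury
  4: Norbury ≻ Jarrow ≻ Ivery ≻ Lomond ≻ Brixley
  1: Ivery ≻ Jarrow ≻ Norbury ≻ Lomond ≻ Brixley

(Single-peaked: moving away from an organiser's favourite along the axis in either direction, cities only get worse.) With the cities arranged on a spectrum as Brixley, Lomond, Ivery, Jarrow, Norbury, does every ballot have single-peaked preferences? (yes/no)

yes

Axis positions: Brixley=1, Lomond=2, Ivery=3, Jarrow=4, Norbury=5.
Type 1 (peak Lomond at position 2): ranking walks positions 2-3-4-5-1, expanding outward from the peak — single-peaked.
Type 2 (peak Lomond at position 2): ranking walks positions 2-1-3-4-5, expanding outward from the peak — single-peaked.
Type 3 (peak Norbury at position 5): ranking walks positions 5-4-3-2-1, expanding outward from the peak — single-peaked.
Type 4 (peak Ivery at position 3): ranking walks positions 3-4-5-2-1, expanding outward from the peak — single-peaked.
Every ranking is single-peaked on this axis.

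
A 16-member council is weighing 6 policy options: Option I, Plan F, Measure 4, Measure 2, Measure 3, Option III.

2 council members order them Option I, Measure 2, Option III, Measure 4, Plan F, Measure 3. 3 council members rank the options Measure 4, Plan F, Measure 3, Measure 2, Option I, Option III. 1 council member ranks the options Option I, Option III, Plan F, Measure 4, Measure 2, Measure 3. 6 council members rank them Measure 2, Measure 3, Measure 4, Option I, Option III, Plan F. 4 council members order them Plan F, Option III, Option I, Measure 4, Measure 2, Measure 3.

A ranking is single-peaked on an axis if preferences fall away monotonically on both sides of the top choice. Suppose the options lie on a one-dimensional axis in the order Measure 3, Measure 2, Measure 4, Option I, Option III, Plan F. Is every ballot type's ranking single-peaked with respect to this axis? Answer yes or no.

no

Axis positions: Measure 3=1, Measure 2=2, Measure 4=3, Option I=4, Option III=5, Plan F=6.
Ballot type 1: ranking walks positions 4-2-5-3-6-1; Measure 2 is ranked above Measure 4 even though Measure 4 lies between Measure 2 and the peak Option I on the axis — preferences dip and rise again. Not single-peaked.
Ballot type 2: ranking walks positions 3-6-1-2-4-5; Plan F is ranked above Option I even though Option I lies between Plan F and the peak Measure 4 on the axis — preferences dip and rise again. Not single-peaked.
Ballot type 3 (peak Option I at position 4): ranking walks positions 4-5-6-3-2-1, expanding outward from the peak — single-peaked.
Ballot type 4 (peak Measure 2 at position 2): ranking walks positions 2-1-3-4-5-6, expanding outward from the peak — single-peaked.
Ballot type 5 (peak Plan F at position 6): ranking walks positions 6-5-4-3-2-1, expanding outward from the peak — single-peaked.
Ballot type 1 violates single-peakedness, so the profile is not single-peaked on this axis.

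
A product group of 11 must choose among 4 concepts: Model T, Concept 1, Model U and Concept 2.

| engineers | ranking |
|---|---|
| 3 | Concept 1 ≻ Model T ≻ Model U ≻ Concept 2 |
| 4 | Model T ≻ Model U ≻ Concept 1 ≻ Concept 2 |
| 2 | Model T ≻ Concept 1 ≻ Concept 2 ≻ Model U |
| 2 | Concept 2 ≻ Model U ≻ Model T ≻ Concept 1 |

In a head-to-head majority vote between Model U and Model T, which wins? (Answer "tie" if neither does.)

Model T

Ballots ranking Model U above Model T: 2.
Ballots ranking Model T above Model U: 11 − 2 = 9.
Model T wins the head-to-head 9–2.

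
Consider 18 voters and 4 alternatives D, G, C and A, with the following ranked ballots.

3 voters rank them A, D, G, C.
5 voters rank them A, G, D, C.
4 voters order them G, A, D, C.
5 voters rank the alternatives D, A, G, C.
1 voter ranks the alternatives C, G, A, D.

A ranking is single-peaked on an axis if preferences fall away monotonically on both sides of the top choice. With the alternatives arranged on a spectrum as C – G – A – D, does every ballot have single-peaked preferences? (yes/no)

Axis positions: C=1, G=2, A=3, D=4.
Faction 1 (peak A at position 3): ranking walks positions 3-4-2-1, expanding outward from the peak — single-peaked.
Faction 2 (peak A at position 3): ranking walks positions 3-2-4-1, expanding outward from the peak — single-peaked.
Faction 3 (peak G at position 2): ranking walks positions 2-3-4-1, expanding outward from the peak — single-peaked.
Faction 4 (peak D at position 4): ranking walks positions 4-3-2-1, expanding outward from the peak — single-peaked.
Faction 5 (peak C at position 1): ranking walks positions 1-2-3-4, expanding outward from the peak — single-peaked.
Every ranking is single-peaked on this axis.

yes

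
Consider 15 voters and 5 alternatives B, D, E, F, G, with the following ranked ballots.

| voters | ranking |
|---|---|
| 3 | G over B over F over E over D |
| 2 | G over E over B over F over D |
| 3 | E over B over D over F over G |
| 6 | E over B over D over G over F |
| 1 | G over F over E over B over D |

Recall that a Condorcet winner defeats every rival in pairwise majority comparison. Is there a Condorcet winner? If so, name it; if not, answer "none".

Check each pair by majority over 15 ballots:
B vs D: B wins 15–0.
B vs E: E, 12–3.
B vs F: B wins 14–1.
B vs G: B wins 9–6.
D–E: E 15–0.
D–F: D 9–6.
D vs G: D wins 9–6.
E–F: E 11–4.
E vs G: E wins 9–6.
F–G: G 12–3.
E defeats every rival head-to-head and is the Condorcet winner.

E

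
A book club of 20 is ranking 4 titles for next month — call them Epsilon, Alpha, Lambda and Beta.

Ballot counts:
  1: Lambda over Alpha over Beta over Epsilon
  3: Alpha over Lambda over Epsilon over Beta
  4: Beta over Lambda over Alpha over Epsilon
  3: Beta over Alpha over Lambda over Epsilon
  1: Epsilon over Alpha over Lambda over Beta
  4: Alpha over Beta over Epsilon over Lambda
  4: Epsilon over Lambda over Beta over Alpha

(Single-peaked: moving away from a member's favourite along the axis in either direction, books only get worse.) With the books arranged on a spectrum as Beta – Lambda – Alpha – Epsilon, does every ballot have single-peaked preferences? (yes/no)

Axis positions: Beta=1, Lambda=2, Alpha=3, Epsilon=4.
Cluster 1 (peak Lambda at position 2): ranking walks positions 2-3-1-4, expanding outward from the peak — single-peaked.
Cluster 2 (peak Alpha at position 3): ranking walks positions 3-2-4-1, expanding outward from the peak — single-peaked.
Cluster 3 (peak Beta at position 1): ranking walks positions 1-2-3-4, expanding outward from the peak — single-peaked.
Cluster 4: ranking walks positions 1-3-2-4; Alpha is ranked above Lambda even though Lambda lies between Alpha and the peak Beta on the axis — preferences dip and rise again. Not single-peaked.
Cluster 5 (peak Epsilon at position 4): ranking walks positions 4-3-2-1, expanding outward from the peak — single-peaked.
Cluster 6: ranking walks positions 3-1-4-2; Beta is ranked above Lambda even though Lambda lies between Beta and the peak Alpha on the axis — preferences dip and rise again. Not single-peaked.
Cluster 7: ranking walks positions 4-2-1-3; Lambda is ranked above Alpha even though Alpha lies between Lambda and the peak Epsilon on the axis — preferences dip and rise again. Not single-peaked.
Cluster 4 violates single-peakedness, so the profile is not single-peaked on this axis.

no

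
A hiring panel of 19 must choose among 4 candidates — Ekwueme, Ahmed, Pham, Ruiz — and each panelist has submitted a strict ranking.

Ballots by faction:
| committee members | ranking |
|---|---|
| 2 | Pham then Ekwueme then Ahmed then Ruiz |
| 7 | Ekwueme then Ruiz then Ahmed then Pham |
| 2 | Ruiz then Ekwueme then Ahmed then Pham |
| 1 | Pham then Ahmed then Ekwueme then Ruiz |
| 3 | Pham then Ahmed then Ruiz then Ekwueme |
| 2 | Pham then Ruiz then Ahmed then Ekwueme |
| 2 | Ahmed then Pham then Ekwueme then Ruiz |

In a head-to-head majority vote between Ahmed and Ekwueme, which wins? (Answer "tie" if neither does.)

Ballots ranking Ahmed above Ekwueme: 1 + 3 + 2 + 2 = 8.
Ballots ranking Ekwueme above Ahmed: 19 − 8 = 11.
Ekwueme wins the head-to-head 11–8.

Ekwueme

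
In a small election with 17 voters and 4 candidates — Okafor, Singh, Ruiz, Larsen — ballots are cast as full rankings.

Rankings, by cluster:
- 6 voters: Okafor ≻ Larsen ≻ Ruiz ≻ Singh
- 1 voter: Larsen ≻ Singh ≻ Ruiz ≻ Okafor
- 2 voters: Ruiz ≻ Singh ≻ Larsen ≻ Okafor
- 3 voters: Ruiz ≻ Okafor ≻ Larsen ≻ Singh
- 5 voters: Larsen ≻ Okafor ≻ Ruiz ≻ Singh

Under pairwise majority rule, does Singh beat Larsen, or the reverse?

Ballots ranking Singh above Larsen: 2.
Ballots ranking Larsen above Singh: 17 − 2 = 15.
Larsen wins the head-to-head 15–2.

Larsen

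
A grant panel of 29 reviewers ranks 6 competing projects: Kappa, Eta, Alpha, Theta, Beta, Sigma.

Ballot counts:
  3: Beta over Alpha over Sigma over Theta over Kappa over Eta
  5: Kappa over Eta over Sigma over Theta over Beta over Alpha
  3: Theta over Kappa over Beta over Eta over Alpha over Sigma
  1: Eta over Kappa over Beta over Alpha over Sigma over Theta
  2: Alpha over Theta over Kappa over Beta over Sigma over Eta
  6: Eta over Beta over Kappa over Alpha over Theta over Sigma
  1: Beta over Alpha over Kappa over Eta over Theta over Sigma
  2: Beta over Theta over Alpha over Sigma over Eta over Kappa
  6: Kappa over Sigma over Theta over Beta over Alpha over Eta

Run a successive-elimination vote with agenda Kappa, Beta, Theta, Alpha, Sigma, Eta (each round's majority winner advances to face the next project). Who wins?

Round 1: Kappa vs Beta — 17–12, Kappa advances.
Round 2: Kappa vs Theta — 19–10, Kappa advances.
Round 3: Kappa vs Alpha — 21–8, Kappa advances.
Round 4: Kappa vs Sigma — 24–5, Kappa advances.
Round 5: Kappa vs Eta — 20–9, Kappa advances.
Kappa survives the agenda.

Kappa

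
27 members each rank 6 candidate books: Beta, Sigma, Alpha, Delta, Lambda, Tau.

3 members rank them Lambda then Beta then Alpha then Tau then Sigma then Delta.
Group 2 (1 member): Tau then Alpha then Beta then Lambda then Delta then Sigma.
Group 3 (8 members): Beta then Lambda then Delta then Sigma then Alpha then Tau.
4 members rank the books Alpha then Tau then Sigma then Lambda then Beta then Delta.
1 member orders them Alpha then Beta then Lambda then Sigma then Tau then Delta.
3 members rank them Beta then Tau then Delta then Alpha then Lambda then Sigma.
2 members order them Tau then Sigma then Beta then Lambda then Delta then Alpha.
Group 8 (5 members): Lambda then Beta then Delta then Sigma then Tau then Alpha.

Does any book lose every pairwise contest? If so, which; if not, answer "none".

none

Head-to-head results (27 members):
Beta vs Sigma: 21 to 6, Beta.
Beta vs Alpha: 21 to 6, Beta.
Beta–Delta: Beta 27–0.
Beta vs Lambda: 1+8+1+3+2 = 15 for Beta, 12 for Lambda — Beta by 15–12.
Beta vs Tau: Beta wins 20–7.
Sigma vs Alpha: Sigma is ranked higher on 8+2+5 = 15 ballots, Alpha on 12. Sigma wins 15–12.
Sigma vs Delta: Sigma preferred on 3+4+1+2 = 10 ballots; Delta wins 17–10.
Sigma–Lambda: Lambda 21–6.
Sigma vs Tau: Sigma wins 14–13.
Alpha vs Delta: Delta, 18–9.
Alpha vs Lambda: Lambda, 18–9.
Alpha vs Tau: Alpha is ranked higher on 3+8+4+1 = 16 ballots, Tau on 11. Alpha wins 16–11.
Delta vs Lambda: Delta preferred on 3 ballots; Lambda wins 24–3.
Delta vs Tau: Tau wins 14–13.
Lambda–Tau: Lambda 17–10.
Every book wins at least one matchup (Beta beats Sigma; Sigma beats Alpha; Alpha beats Tau; Delta beats Sigma; Lambda beats Sigma; Tau beats Delta), so there is no Condorcet loser.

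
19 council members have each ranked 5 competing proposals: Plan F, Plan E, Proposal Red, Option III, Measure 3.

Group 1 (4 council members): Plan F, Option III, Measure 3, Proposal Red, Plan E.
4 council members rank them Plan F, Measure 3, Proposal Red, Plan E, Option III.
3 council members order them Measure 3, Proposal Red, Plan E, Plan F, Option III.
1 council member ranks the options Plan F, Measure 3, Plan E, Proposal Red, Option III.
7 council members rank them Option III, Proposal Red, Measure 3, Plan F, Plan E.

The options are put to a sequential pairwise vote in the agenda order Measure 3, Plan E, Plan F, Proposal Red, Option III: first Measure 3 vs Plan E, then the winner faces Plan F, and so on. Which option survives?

Round 1: Measure 3 vs Plan E — 19–0, Measure 3 advances.
Round 2: Measure 3 vs Plan F — 10–9, Measure 3 advances.
Round 3: Measure 3 vs Proposal Red — 12–7, Measure 3 advances.
Round 4: Measure 3 vs Option III — 8–11, Option III advances.
The agenda winner is Option III.

Option III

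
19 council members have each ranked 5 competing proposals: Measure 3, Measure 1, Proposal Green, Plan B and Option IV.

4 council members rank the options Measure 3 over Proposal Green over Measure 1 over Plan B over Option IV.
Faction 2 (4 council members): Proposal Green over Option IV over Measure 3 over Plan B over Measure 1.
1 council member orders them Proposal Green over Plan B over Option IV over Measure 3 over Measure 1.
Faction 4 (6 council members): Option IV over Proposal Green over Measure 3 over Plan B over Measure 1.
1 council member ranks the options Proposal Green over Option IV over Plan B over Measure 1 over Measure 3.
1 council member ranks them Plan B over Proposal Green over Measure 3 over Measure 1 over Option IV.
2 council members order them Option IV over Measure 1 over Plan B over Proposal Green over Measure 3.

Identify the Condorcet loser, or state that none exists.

Measure 1

Head-to-head results (19 council members):
Measure 3 vs Measure 1: Measure 3, 16–3.
Measure 3 vs Proposal Green: Measure 3 is ranked higher on 4 ballots, Proposal Green on 15. Proposal Green wins 15–4.
Measure 3 vs Plan B: Measure 3, 14–5.
Measure 3 vs Option IV: Option IV wins 14–5.
Measure 1 vs Proposal Green: 2 for Measure 1, 17 for Proposal Green — Proposal Green by 17–2.
Measure 1 vs Plan B: Plan B wins 13–6.
Measure 1 vs Option IV: Option IV wins 14–5.
Proposal Green vs Plan B: Proposal Green wins 16–3.
Proposal Green vs Option IV: Proposal Green preferred on 4+4+1+1+1 = 11 ballots; Proposal Green wins 11–8.
Plan B vs Option IV: 4+1+1 = 6 for Plan B, 13 for Option IV — Option IV by 13–6.
Measure 1 is beaten in every head-to-head and is the Condorcet loser.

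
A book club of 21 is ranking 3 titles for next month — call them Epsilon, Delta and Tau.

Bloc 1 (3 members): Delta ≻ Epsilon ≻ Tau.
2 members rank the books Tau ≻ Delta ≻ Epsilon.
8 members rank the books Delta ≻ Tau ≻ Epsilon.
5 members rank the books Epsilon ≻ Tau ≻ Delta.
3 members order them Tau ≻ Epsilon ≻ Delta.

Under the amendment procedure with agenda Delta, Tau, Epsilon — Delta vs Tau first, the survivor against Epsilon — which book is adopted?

Delta

Round 1: Delta vs Tau — 11–10, Delta advances.
Round 2: Delta vs Epsilon — 13–8, Delta advances.
Delta survives the agenda.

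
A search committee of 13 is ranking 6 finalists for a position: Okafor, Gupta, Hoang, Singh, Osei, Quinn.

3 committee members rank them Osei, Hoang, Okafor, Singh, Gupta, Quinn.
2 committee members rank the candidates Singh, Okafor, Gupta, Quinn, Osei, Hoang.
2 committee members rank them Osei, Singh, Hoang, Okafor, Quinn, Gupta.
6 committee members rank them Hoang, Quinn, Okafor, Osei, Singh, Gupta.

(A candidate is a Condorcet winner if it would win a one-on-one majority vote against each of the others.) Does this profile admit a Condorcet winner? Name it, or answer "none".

none

Pairwise majorities:
Okafor vs Gupta: Okafor is ranked higher on 3+2+2+6 = 13 ballots, Gupta on 0. Okafor wins 13–0.
Okafor vs Hoang: Okafor preferred on 2 ballots; Hoang wins 11–2.
Okafor vs Singh: 3+6 = 9 for Okafor, 4 for Singh — Okafor by 9–4.
Okafor vs Osei: Okafor preferred on 2+6 = 8 ballots; Okafor wins 8–5.
Okafor vs Quinn: 3+2+2 = 7 for Okafor, 6 for Quinn — Okafor by 7–6.
Gupta vs Hoang: 2 to 11, Hoang.
Gupta vs Singh: Gupta preferred on 0 ballots; Singh wins 13–0.
Gupta vs Osei: 2 for Gupta, 11 for Osei — Osei by 11–2.
Gupta vs Quinn: 5 to 8, Quinn.
Hoang vs Singh: 3+6 = 9 for Hoang, 4 for Singh — Hoang by 9–4.
Hoang vs Osei: 6 to 7, Osei.
Hoang vs Quinn: Hoang is ranked higher on 3+2+6 = 11 ballots, Quinn on 2. Hoang wins 11–2.
Singh vs Osei: Singh preferred on 2 ballots; Osei wins 11–2.
Singh vs Quinn: 3+2+2 = 7 for Singh, 6 for Quinn — Singh by 7–6.
Osei vs Quinn: Osei preferred on 3+2 = 5 ballots; Quinn wins 8–5.
No candidate is unbeaten: Okafor loses to Hoang; Gupta loses to Okafor; Hoang loses to Osei; Singh loses to Okafor; Osei loses to Okafor; Quinn loses to Okafor. In particular Okafor → Osei → Hoang → Okafor is a majority cycle — no Condorcet winner exists.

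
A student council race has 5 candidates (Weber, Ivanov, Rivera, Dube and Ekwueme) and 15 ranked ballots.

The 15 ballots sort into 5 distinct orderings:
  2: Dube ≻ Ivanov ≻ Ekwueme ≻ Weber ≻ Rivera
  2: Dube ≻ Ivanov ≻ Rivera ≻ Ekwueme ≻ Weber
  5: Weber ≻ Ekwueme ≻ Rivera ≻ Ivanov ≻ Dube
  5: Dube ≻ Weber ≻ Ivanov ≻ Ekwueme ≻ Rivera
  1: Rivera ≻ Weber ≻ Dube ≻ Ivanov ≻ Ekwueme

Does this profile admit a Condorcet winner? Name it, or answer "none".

Dube

Pairwise majorities:
Weber vs Ivanov: Weber, 11–4.
Weber vs Rivera: Weber wins 12–3.
Weber vs Dube: Dube wins 9–6.
Weber–Ekwueme: Weber 11–4.
Ivanov–Rivera: Ivanov 9–6.
Ivanov vs Dube: Dube, 10–5.
Ivanov–Ekwueme: Ivanov 10–5.
Rivera vs Dube: Dube, 9–6.
Rivera vs Ekwueme: Ekwueme wins 12–3.
Dube vs Ekwueme: Dube, 10–5.
Dube beats each of Weber, Ivanov, Rivera, Ekwueme — Dube is the Condorcet winner.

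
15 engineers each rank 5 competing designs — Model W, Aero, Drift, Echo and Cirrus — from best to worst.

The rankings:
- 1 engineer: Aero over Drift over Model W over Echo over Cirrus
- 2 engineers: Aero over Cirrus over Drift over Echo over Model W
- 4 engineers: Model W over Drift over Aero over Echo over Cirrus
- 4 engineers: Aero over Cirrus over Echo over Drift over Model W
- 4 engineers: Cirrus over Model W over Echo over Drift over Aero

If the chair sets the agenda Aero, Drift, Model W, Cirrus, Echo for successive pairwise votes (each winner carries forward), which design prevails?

Round 1: Aero vs Drift — 7–8, Drift advances.
Round 2: Drift vs Model W — 7–8, Model W advances.
Round 3: Model W vs Cirrus — 5–10, Cirrus advances.
Round 4: Cirrus vs Echo — 10–5, Cirrus advances.
The agenda winner is Cirrus.

Cirrus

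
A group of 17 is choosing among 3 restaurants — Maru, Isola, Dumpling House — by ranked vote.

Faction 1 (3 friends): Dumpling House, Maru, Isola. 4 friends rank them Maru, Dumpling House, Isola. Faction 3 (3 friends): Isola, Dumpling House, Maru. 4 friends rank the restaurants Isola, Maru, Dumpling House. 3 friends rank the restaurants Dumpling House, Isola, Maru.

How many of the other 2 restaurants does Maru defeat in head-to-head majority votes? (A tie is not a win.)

0

Maru against each rival (17 friends):
Maru vs Isola: Isola wins 10–7.
Maru vs Dumpling House: Maru preferred on 4+4 = 8 ballots; Dumpling House wins 9–8.
Maru beats no one; loses to Isola, Dumpling House — 0 pairwise wins.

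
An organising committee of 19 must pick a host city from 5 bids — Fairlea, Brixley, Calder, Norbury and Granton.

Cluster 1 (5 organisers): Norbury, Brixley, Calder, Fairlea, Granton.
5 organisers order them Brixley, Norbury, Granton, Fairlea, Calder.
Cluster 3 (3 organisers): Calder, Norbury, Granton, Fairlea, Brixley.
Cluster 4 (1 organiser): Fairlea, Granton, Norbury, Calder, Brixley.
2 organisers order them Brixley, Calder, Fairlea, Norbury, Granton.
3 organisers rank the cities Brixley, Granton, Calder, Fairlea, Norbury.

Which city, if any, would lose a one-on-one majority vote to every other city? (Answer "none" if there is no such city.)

Fairlea

Pairwise majorities:
Fairlea vs Brixley: 4 to 15, Brixley.
Fairlea vs Calder: Fairlea preferred on 5+1 = 6 ballots; Calder wins 13–6.
Fairlea vs Norbury: Norbury, 13–6.
Fairlea vs Granton: Granton wins 11–8.
Brixley vs Calder: Brixley wins 15–4.
Brixley–Norbury: Brixley 10–9.
Brixley–Granton: Brixley 15–4.
Calder vs Norbury: Norbury, 11–8.
Calder vs Granton: Calder, 10–9.
Norbury vs Granton: Norbury wins 15–4.
Only Fairlea has no wins; Fairlea is the Condorcet loser.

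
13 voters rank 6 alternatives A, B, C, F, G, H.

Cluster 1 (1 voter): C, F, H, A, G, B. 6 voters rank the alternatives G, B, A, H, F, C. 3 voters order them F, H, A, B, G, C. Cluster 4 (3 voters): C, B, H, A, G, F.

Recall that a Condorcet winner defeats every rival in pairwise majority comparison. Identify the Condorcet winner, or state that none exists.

Check each pair by majority over 13 ballots:
A vs B: A is ranked higher on 1+3 = 4 ballots, B on 9. B wins 9–4.
A vs C: 6+3 = 9 for A, 4 for C — A by 9–4.
A vs F: A is ranked higher on 6+3 = 9 ballots, F on 4. A wins 9–4.
A vs G: 1+3+3 = 7 for A, 6 for G — A by 7–6.
A vs H: A preferred on 6 ballots; H wins 7–6.
B vs C: B preferred on 6+3 = 9 ballots; B wins 9–4.
B vs F: B preferred on 6+3 = 9 ballots; B wins 9–4.
B vs G: B is ranked higher on 3+3 = 6 ballots, G on 7. G wins 7–6.
B vs H: B is ranked higher on 6+3 = 9 ballots, H on 4. B wins 9–4.
C vs F: C preferred on 1+3 = 4 ballots; F wins 9–4.
C vs G: C is ranked higher on 1+3 = 4 ballots, G on 9. G wins 9–4.
C vs H: C preferred on 1+3 = 4 ballots; H wins 9–4.
F vs G: 1+3 = 4 for F, 9 for G — G by 9–4.
F vs H: 1+3 = 4 for F, 9 for H — H by 9–4.
G vs H: 6 to 7, H.
Each alternative drops at least one matchup (A loses to B; B loses to G; C loses to A; F loses to A; G loses to A; H loses to B); the cycle A > G > B > A rules out a Condorcet winner.

none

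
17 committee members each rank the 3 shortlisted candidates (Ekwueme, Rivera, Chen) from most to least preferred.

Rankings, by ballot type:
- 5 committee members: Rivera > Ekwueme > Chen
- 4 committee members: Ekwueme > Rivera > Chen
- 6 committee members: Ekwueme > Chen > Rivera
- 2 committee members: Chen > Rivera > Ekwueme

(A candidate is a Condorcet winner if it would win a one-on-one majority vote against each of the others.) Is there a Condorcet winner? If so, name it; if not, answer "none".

Ekwueme

Head-to-head results (17 committee members):
Ekwueme vs Rivera: Ekwueme preferred on 4+6 = 10 ballots; Ekwueme wins 10–7.
Ekwueme vs Chen: Ekwueme preferred on 5+4+6 = 15 ballots; Ekwueme wins 15–2.
Rivera vs Chen: Rivera preferred on 5+4 = 9 ballots; Rivera wins 9–8.
Ekwueme defeats every rival head-to-head and is the Condorcet winner.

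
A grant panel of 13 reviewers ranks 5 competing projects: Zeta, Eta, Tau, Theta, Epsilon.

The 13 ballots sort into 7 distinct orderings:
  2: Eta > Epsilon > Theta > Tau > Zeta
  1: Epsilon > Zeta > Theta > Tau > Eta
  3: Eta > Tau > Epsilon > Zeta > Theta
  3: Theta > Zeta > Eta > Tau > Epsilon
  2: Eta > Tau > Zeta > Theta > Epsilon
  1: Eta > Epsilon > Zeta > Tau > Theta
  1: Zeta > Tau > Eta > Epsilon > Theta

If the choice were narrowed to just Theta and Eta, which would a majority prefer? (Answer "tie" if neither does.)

Ballots ranking Theta above Eta: 1 + 3 = 4.
Ballots ranking Eta above Theta: 13 − 4 = 9.
Eta wins the head-to-head 9–4.

Eta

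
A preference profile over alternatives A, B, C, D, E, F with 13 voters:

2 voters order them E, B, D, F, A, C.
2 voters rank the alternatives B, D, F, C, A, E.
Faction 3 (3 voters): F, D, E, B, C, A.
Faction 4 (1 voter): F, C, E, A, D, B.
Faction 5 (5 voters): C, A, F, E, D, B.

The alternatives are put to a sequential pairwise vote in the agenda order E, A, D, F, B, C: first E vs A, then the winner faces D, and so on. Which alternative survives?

F

Round 1: E vs A — 6–7, A advances.
Round 2: A vs D — 6–7, D advances.
Round 3: D vs F — 4–9, F advances.
Round 4: F vs B — 9–4, F advances.
Round 5: F vs C — 8–5, F advances.
The agenda winner is F.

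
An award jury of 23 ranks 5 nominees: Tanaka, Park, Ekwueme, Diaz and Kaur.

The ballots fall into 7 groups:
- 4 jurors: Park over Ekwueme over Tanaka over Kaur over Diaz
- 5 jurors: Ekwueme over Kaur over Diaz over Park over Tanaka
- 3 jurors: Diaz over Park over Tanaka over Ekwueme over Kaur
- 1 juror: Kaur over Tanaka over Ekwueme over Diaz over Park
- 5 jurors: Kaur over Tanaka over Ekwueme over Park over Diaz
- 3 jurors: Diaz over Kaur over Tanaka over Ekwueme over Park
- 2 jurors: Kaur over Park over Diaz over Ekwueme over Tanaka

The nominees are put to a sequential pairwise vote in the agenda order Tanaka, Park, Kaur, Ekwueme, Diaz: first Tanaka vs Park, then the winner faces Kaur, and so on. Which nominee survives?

Ekwueme

Round 1: Tanaka vs Park — 9–14, Park advances.
Round 2: Park vs Kaur — 7–16, Kaur advances.
Round 3: Kaur vs Ekwueme — 11–12, Ekwueme advances.
Round 4: Ekwueme vs Diaz — 15–8, Ekwueme advances.
Ekwueme survives the agenda.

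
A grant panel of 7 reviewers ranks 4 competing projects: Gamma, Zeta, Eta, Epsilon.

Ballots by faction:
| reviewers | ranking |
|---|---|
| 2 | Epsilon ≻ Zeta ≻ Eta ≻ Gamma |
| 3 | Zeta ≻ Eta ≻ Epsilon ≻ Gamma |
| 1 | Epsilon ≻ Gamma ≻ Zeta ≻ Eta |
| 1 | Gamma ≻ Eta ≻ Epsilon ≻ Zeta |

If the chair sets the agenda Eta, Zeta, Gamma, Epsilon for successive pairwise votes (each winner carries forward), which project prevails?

Epsilon

Round 1: Eta vs Zeta — 1–6, Zeta advances.
Round 2: Zeta vs Gamma — 5–2, Zeta advances.
Round 3: Zeta vs Epsilon — 3–4, Epsilon advances.
Epsilon survives the agenda.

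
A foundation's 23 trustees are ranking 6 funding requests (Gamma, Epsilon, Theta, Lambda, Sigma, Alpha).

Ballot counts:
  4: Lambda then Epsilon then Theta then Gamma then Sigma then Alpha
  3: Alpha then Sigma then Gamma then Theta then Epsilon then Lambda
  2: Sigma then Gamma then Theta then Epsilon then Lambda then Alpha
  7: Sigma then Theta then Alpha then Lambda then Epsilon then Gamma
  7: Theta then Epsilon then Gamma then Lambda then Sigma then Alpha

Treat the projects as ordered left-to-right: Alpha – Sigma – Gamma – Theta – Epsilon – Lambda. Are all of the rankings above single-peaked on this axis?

no

Axis positions: Alpha=1, Sigma=2, Gamma=3, Theta=4, Epsilon=5, Lambda=6.
Bloc 1 (peak Lambda at position 6): ranking walks positions 6-5-4-3-2-1, expanding outward from the peak — single-peaked.
Bloc 2 (peak Alpha at position 1): ranking walks positions 1-2-3-4-5-6, expanding outward from the peak — single-peaked.
Bloc 3 (peak Sigma at position 2): ranking walks positions 2-3-4-5-6-1, expanding outward from the peak — single-peaked.
Bloc 4: ranking walks positions 2-4-1-6-5-3; Theta is ranked above Gamma even though Gamma lies between Theta and the peak Sigma on the axis — preferences dip and rise again. Not single-peaked.
Bloc 5 (peak Theta at position 4): ranking walks positions 4-5-3-6-2-1, expanding outward from the peak — single-peaked.
Bloc 4 violates single-peakedness, so the profile is not single-peaked on this axis.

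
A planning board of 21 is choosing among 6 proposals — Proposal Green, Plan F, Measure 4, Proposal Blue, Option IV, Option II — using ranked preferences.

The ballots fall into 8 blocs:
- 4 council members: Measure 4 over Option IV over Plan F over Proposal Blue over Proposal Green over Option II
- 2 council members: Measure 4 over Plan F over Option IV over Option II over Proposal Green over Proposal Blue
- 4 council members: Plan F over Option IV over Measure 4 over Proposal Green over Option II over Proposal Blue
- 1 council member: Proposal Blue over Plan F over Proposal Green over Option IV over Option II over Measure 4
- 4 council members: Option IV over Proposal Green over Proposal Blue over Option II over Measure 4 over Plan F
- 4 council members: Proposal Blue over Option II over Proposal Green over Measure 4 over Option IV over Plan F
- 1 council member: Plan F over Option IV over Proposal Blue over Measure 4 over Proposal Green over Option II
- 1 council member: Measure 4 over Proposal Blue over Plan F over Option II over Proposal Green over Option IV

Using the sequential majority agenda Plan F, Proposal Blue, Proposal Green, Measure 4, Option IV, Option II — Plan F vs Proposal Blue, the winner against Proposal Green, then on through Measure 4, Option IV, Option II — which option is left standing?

Measure 4

Round 1: Plan F vs Proposal Blue — 11–10, Plan F advances.
Round 2: Plan F vs Proposal Green — 13–8, Plan F advances.
Round 3: Plan F vs Measure 4 — 6–15, Measure 4 advances.
Round 4: Measure 4 vs Option IV — 11–10, Measure 4 advances.
Round 5: Measure 4 vs Option II — 12–9, Measure 4 advances.
Measure 4 survives the agenda.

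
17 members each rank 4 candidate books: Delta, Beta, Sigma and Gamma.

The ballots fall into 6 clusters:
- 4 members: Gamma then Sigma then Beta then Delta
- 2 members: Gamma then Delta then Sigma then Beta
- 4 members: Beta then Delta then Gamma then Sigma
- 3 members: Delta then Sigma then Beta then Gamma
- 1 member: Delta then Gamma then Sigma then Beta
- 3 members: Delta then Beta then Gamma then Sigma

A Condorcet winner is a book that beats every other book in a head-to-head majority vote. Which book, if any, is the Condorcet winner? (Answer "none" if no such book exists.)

Delta

Check each pair by majority over 17 ballots:
Delta vs Beta: 9 to 8, Delta.
Delta vs Sigma: Delta is ranked higher on 2+4+3+1+3 = 13 ballots, Sigma on 4. Delta wins 13–4.
Delta vs Gamma: Delta preferred on 4+3+1+3 = 11 ballots; Delta wins 11–6.
Beta vs Sigma: Beta preferred on 4+3 = 7 ballots; Sigma wins 10–7.
Beta vs Gamma: Beta preferred on 4+3+3 = 10 ballots; Beta wins 10–7.
Sigma vs Gamma: 3 for Sigma, 14 for Gamma — Gamma by 14–3.
Delta defeats every rival head-to-head and is the Condorcet winner.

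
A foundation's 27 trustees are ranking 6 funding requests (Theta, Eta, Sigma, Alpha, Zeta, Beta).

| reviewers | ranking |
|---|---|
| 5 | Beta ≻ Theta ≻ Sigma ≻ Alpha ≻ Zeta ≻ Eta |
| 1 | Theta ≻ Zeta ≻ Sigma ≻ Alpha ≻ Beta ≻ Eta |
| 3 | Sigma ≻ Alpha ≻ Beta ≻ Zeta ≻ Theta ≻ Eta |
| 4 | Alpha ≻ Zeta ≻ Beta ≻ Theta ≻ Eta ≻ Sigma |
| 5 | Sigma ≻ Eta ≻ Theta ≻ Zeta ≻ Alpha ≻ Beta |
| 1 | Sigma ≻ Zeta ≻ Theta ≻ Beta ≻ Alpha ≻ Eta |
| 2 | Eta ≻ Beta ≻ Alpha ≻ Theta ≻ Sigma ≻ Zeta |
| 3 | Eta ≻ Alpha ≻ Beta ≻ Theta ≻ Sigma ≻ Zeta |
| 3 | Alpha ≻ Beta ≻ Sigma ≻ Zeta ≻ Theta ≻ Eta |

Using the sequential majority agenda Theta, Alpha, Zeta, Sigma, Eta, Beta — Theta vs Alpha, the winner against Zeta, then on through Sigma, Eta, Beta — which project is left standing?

Beta

Round 1: Theta vs Alpha — 12–15, Alpha advances.
Round 2: Alpha vs Zeta — 20–7, Alpha advances.
Round 3: Alpha vs Sigma — 12–15, Sigma advances.
Round 4: Sigma vs Eta — 18–9, Sigma advances.
Round 5: Sigma vs Beta — 10–17, Beta advances.
Beta survives the agenda.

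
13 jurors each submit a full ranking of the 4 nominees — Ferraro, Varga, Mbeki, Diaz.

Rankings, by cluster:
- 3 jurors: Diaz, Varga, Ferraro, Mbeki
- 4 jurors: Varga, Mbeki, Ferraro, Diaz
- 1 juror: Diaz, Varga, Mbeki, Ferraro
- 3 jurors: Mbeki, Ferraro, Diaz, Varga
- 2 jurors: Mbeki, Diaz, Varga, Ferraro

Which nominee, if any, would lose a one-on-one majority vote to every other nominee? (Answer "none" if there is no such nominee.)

none

Head-to-head results (13 jurors):
Ferraro vs Varga: 3 for Ferraro, 10 for Varga — Varga by 10–3.
Ferraro vs Mbeki: 3 to 10, Mbeki.
Ferraro vs Diaz: Ferraro, 7–6.
Varga vs Mbeki: Varga is ranked higher on 3+4+1 = 8 ballots, Mbeki on 5. Varga wins 8–5.
Varga vs Diaz: 4 to 9, Diaz.
Mbeki vs Diaz: Mbeki, 9–4.
No nominee is winless: Ferraro beats Diaz; Varga beats Ferraro; Mbeki beats Ferraro; Diaz beats Varga. There is no Condorcet loser.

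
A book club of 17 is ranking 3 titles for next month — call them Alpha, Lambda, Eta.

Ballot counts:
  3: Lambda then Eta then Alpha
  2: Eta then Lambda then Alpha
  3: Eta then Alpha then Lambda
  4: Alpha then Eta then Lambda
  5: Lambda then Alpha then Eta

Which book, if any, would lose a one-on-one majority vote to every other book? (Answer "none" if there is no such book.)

Head-to-head results (17 members):
Alpha–Lambda: Lambda 10–7.
Alpha vs Eta: Alpha preferred on 4+5 = 9 ballots; Alpha wins 9–8.
Lambda–Eta: Eta 9–8.
No book is winless: Alpha beats Eta; Lambda beats Alpha; Eta beats Lambda. There is no Condorcet loser.

none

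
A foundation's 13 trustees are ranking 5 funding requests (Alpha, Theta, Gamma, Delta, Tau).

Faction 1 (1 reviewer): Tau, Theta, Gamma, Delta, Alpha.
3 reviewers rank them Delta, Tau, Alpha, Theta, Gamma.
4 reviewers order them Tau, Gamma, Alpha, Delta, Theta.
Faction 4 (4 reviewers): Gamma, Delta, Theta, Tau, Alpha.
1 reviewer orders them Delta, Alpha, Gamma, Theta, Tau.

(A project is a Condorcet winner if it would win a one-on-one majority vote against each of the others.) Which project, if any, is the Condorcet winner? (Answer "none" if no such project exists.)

none

Head-to-head results (13 reviewers):
Alpha vs Theta: 3+4+1 = 8 for Alpha, 5 for Theta — Alpha by 8–5.
Alpha vs Gamma: 3+1 = 4 for Alpha, 9 for Gamma — Gamma by 9–4.
Alpha vs Delta: 4 to 9, Delta.
Alpha vs Tau: Alpha is ranked higher on 1 ballot, Tau on 12. Tau wins 12–1.
Theta vs Gamma: 1+3 = 4 for Theta, 9 for Gamma — Gamma by 9–4.
Theta vs Delta: Theta preferred on 1 ballot; Delta wins 12–1.
Theta vs Tau: Theta is ranked higher on 4+1 = 5 ballots, Tau on 8. Tau wins 8–5.
Gamma vs Delta: 1+4+4 = 9 for Gamma, 4 for Delta — Gamma by 9–4.
Gamma vs Tau: Gamma preferred on 4+1 = 5 ballots; Tau wins 8–5.
Delta vs Tau: Delta preferred on 3+4+1 = 8 ballots; Delta wins 8–5.
Every project loses at least once (Alpha loses to Gamma; Theta loses to Alpha; Gamma loses to Tau; Delta loses to Gamma; Tau loses to Delta). The majority relation contains the cycle Gamma → Delta → Tau → Gamma, so there is no Condorcet winner.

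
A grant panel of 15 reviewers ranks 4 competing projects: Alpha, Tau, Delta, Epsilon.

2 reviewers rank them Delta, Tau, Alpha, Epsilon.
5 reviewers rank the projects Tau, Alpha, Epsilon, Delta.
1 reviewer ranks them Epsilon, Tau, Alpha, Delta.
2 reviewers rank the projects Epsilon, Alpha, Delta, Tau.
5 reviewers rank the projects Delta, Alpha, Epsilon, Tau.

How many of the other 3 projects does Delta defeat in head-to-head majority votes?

Delta against each rival (15 reviewers):
Delta vs Alpha: 7 to 8, Alpha.
Delta vs Tau: Delta is ranked higher on 2+2+5 = 9 ballots, Tau on 6. Delta wins 9–6.
Delta vs Epsilon: 7 to 8, Epsilon.
Delta beats Tau; loses to Alpha, Epsilon — 1 pairwise win.

1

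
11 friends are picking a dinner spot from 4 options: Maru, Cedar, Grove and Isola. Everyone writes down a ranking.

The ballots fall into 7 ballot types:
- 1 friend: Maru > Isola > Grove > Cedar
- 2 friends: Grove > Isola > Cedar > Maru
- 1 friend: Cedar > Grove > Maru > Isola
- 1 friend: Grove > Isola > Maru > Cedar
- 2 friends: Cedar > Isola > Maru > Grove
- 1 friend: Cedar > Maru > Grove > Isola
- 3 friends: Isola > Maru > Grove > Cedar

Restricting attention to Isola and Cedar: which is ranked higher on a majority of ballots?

Isola

Ballots ranking Isola above Cedar: 1 + 2 + 1 + 3 = 7.
Ballots ranking Cedar above Isola: 11 − 7 = 4.
Isola wins the head-to-head 7–4.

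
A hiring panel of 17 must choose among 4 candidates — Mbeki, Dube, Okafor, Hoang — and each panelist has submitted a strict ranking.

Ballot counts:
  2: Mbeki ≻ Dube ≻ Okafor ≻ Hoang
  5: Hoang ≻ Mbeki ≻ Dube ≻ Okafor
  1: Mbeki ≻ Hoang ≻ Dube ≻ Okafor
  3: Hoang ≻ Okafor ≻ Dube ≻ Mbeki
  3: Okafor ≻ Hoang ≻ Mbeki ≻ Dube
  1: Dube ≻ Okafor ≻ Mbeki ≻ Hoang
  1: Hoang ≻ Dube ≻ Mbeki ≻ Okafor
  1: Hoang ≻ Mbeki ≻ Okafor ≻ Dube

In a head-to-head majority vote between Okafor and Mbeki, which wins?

Mbeki

Ballots ranking Okafor above Mbeki: 3 + 3 + 1 = 7.
Ballots ranking Mbeki above Okafor: 17 − 7 = 10.
Mbeki wins the head-to-head 10–7.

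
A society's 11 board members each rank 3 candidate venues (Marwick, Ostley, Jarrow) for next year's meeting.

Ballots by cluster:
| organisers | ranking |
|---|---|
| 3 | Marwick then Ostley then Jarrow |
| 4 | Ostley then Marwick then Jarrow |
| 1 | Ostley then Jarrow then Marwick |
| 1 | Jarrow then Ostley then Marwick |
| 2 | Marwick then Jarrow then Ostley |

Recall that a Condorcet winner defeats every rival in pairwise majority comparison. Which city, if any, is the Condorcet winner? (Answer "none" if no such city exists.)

Ostley

Pairwise majorities:
Marwick vs Ostley: Marwick preferred on 3+2 = 5 ballots; Ostley wins 6–5.
Marwick vs Jarrow: Marwick wins 9–2.
Ostley vs Jarrow: 8 to 3, Ostley.
Ostley wins every pairwise contest, so Ostley is the Condorcet winner.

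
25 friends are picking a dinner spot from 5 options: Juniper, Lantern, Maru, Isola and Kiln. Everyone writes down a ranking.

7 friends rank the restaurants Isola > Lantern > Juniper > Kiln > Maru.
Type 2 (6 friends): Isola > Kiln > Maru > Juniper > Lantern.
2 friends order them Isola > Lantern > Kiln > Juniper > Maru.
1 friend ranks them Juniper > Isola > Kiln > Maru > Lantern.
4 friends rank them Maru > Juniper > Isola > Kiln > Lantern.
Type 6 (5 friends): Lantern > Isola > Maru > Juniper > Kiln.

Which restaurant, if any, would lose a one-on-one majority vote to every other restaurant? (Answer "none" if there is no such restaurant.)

Pairwise majorities:
Juniper vs Lantern: Juniper preferred on 6+1+4 = 11 ballots; Lantern wins 14–11.
Juniper vs Maru: Juniper is ranked higher on 7+2+1 = 10 ballots, Maru on 15. Maru wins 15–10.
Juniper–Isola: Isola 20–5.
Juniper vs Kiln: Juniper preferred on 7+1+4+5 = 17 ballots; Juniper wins 17–8.
Lantern vs Maru: Lantern, 14–11.
Lantern vs Isola: Lantern is ranked higher on 5 ballots, Isola on 20. Isola wins 20–5.
Lantern vs Kiln: 7+2+5 = 14 for Lantern, 11 for Kiln — Lantern by 14–11.
Maru vs Isola: 4 for Maru, 21 for Isola — Isola by 21–4.
Maru vs Kiln: Kiln, 16–9.
Isola–Kiln: Isola 25–0.
No restaurant is winless: Juniper beats Kiln; Lantern beats Juniper; Maru beats Juniper; Isola beats Juniper; Kiln beats Maru. There is no Condorcet loser.

none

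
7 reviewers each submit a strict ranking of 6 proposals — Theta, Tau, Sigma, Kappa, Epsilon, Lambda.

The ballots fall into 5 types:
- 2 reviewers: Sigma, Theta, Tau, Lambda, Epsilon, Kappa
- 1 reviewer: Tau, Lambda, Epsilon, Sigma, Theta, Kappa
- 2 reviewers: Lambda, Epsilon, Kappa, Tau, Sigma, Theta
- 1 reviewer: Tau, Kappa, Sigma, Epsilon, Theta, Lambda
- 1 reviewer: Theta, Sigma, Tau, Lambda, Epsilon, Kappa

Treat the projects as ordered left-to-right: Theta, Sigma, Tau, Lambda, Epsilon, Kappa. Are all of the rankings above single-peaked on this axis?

Axis positions: Theta=1, Sigma=2, Tau=3, Lambda=4, Epsilon=5, Kappa=6.
Type 1 (peak Sigma at position 2): ranking walks positions 2-1-3-4-5-6, expanding outward from the peak — single-peaked.
Type 2 (peak Tau at position 3): ranking walks positions 3-4-5-2-1-6, expanding outward from the peak — single-peaked.
Type 3 (peak Lambda at position 4): ranking walks positions 4-5-6-3-2-1, expanding outward from the peak — single-peaked.
Type 4: ranking walks positions 3-6-2-5-1-4; Kappa is ranked above Lambda even though Lambda lies between Kappa and the peak Tau on the axis — preferences dip and rise again. Not single-peaked.
Type 5 (peak Theta at position 1): ranking walks positions 1-2-3-4-5-6, expanding outward from the peak — single-peaked.
Type 4 violates single-peakedness, so the profile is not single-peaked on this axis.

no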